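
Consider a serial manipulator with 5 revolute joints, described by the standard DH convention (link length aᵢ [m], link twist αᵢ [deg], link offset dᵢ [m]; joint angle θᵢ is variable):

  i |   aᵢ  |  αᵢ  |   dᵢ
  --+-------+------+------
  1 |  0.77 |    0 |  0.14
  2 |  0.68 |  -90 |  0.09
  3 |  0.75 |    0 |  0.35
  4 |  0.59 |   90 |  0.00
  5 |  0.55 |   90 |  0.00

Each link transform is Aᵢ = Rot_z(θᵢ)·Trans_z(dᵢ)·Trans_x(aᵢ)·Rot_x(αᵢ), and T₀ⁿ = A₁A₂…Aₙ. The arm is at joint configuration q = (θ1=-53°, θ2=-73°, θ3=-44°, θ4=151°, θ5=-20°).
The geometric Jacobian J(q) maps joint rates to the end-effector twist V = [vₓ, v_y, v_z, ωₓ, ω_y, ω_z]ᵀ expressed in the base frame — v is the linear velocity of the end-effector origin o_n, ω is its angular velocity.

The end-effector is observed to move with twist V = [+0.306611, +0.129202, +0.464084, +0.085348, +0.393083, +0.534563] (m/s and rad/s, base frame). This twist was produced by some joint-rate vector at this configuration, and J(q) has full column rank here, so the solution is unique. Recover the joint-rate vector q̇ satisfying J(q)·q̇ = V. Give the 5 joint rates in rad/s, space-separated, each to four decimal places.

o_n = [0.0678, -1.4349, -0.3075]
J₁: ẑ×o_n = [1.4349, 0.0678, -0.0000], ω = ẑ
J2: z=[0.0000, 0.0000, 1.0000] o=[0.4634, -0.6149, 0.1400] → [0.8200, -0.3956, 0.0000, 0.0000, 0.0000, 1.0000]
J3: z=[0.8090, -0.5878, 0.0000] o=[0.0637, -1.1651, 0.2300] → [0.3159, 0.4348, -0.2159, 0.8090, -0.5878, 0.0000]
J4: z=[0.8090, -0.5878, 0.0000] o=[0.0297, -1.8073, 0.7510] → [0.6222, 0.8563, 0.3236, 0.8090, -0.5878, 0.0000]
J5: z=[-0.5621, -0.7737, -0.2924] o=[0.1311, -1.6677, 0.1868] → [0.4505, -0.2593, -0.1799, -0.5621, -0.7737, -0.2924]
q̇ = J⁺·V = [-0.0310, 0.4530, -0.8290, 0.6670, -0.3850]

-0.0310 0.4530 -0.8290 0.6670 -0.3850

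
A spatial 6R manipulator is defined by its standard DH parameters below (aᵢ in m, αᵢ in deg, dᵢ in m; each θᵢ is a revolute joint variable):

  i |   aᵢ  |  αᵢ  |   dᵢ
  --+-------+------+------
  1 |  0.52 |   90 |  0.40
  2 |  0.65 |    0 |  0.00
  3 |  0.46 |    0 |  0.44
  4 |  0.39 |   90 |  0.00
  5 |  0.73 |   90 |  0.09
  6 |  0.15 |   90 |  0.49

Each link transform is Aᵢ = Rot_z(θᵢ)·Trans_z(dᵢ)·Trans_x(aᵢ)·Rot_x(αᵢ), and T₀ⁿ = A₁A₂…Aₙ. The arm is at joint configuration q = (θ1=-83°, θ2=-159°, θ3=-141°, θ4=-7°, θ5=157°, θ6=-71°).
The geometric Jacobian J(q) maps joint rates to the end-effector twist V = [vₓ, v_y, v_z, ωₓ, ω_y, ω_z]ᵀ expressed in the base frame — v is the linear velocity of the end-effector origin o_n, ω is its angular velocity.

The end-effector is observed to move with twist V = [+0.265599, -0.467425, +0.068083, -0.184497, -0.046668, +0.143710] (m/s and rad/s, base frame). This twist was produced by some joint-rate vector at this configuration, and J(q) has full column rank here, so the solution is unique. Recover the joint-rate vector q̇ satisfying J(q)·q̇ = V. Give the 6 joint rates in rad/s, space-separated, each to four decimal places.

0.5790 -0.2990 0.5680 0.7050 0.2810 -0.8530

o_n = [-1.1840, -0.1658, 0.4884]
J₁: ẑ×o_n = [0.1658, -1.1840, 0.0000], ω = ẑ
J2: z=[-0.9925, -0.1219, 0.0000] o=[0.0634, -0.5161, 0.4000] → [-0.0108, 0.0878, -0.4997, -0.9925, -0.1219, 0.0000]
J3: z=[-0.9925, -0.1219, 0.0000] o=[-0.0106, 0.0862, 0.1671] → [-0.0392, 0.3190, 0.1071, -0.9925, -0.1219, 0.0000]
J4: z=[-0.9925, -0.1219, 0.0000] o=[-0.4193, -0.1957, 0.5654] → [0.0094, -0.0764, -0.1229, -0.9925, -0.1219, 0.0000]
J5: z=[0.0973, -0.7927, -0.6018] o=[-0.3907, -0.4287, 0.8769] → [0.4661, 0.5152, -0.6033, 0.0973, -0.7927, -0.6018]
J6: z=[-0.8850, -0.3456, 0.3121] o=[-0.7143, -0.1334, 0.2861] → [-0.0598, 0.0325, -0.1337, -0.8850, -0.3456, 0.3121]
q̇ = J⁺·V = [0.5790, -0.2990, 0.5680, 0.7050, 0.2810, -0.8530]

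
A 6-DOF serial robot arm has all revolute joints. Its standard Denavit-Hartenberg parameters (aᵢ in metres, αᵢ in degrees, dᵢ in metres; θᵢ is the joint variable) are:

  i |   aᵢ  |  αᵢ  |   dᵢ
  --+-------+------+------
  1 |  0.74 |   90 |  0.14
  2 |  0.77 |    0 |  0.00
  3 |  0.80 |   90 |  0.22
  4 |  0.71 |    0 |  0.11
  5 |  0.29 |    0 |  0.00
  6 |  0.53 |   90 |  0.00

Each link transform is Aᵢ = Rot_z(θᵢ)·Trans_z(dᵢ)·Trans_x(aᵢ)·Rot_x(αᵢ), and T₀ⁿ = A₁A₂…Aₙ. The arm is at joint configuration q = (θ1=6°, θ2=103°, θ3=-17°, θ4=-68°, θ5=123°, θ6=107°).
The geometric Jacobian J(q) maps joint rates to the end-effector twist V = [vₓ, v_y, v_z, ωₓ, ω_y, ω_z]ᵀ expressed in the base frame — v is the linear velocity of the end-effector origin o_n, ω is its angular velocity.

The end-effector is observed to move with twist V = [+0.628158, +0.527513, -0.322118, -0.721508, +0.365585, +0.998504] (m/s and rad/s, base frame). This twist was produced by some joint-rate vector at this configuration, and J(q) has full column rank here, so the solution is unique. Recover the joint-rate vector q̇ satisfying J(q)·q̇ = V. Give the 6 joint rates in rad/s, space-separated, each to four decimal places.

0.9510 -0.5650 0.1260 -0.5970 0.8870 -0.9710

o_n = [0.7195, 0.1128, 1.6091]
J₁: ẑ×o_n = [-0.1128, 0.7195, 0.0000], ω = ẑ
J2: z=[0.1045, -0.9945, 0.0000] o=[0.7359, 0.0774, 0.1400] → [-1.4610, -0.1536, -0.0127, 0.1045, -0.9945, 0.0000]
J3: z=[0.1045, -0.9945, 0.0000] o=[0.5637, 0.0592, 0.8903] → [-0.7149, -0.0751, 0.1605, 0.1045, -0.9945, 0.0000]
J4: z=[0.9921, 0.1043, -0.0698] o=[0.6422, -0.1537, 1.6883] → [0.0103, 0.0732, 0.2563, 0.9921, 0.1043, -0.0698]
J5: z=[0.9921, 0.1043, -0.0698] o=[0.7009, 0.5144, 1.9460] → [-0.0631, 0.3329, -0.4004, 0.9921, 0.1043, -0.0698]
J6: z=[0.9921, 0.1043, -0.0698] o=[0.7373, 0.2793, 2.1119] → [-0.0641, 0.5001, -0.1634, 0.9921, 0.1043, -0.0698]
q̇ = J⁺·V = [0.9510, -0.5650, 0.1260, -0.5970, 0.8870, -0.9710]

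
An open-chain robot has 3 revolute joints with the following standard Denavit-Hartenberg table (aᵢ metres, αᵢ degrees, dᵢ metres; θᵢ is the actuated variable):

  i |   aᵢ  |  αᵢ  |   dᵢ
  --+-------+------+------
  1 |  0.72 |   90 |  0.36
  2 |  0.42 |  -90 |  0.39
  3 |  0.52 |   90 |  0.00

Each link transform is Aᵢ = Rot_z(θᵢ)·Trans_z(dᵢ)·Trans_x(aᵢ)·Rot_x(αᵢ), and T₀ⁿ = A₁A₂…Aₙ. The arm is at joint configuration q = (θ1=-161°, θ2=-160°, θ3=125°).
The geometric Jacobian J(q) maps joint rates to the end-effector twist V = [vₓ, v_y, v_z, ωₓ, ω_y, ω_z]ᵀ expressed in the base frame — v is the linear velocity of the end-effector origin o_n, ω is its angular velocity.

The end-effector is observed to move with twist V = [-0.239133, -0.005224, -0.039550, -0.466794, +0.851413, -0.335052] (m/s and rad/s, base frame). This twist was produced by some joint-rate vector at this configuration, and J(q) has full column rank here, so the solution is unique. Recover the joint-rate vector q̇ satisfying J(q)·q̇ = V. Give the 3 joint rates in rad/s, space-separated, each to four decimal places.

0.1160 0.9570 0.4800

o_n = [-0.5609, -0.2312, 0.3184]
J₁: ẑ×o_n = [0.2312, -0.5609, 0.0000], ω = ẑ
J2: z=[-0.3256, 0.9455, 0.0000] o=[-0.6808, -0.2344, 0.3600] → [-0.0394, -0.0136, -0.1144, -0.3256, 0.9455, 0.0000]
J3: z=[-0.3234, -0.1114, -0.9397] o=[-0.4346, 0.2628, 0.2164] → [-0.4756, 0.1517, 0.1457, -0.3234, -0.1114, -0.9397]
q̇ = J⁺·V = [0.1160, 0.9570, 0.4800]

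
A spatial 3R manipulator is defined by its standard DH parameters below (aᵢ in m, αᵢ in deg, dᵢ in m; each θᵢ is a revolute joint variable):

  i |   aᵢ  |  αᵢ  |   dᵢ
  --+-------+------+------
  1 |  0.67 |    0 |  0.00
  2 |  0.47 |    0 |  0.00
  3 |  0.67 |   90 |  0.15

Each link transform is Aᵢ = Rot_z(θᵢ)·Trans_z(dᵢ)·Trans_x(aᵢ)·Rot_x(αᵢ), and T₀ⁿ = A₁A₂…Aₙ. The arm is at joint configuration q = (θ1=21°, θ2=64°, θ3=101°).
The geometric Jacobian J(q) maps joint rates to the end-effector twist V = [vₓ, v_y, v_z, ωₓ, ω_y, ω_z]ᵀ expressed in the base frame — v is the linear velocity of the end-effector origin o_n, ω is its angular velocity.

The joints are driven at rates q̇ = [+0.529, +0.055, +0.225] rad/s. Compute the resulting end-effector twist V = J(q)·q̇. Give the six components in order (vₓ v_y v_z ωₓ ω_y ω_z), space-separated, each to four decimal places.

o_n = [0.0001, 0.6383, 0.1500]
J₁: ẑ×o_n = [-0.6383, 0.0001, 0.0000], ω = ẑ
J2: z=[0.0000, 0.0000, 1.0000] o=[0.6255, 0.2401, 0.0000] → [-0.3982, -0.6254, 0.0000, 0.0000, 0.0000, 1.0000]
J3: z=[0.0000, 0.0000, 1.0000] o=[0.6665, 0.7083, 0.0000] → [0.0700, -0.6663, 0.0000, 0.0000, 0.0000, 1.0000]
V = J·q̇ = [-0.3438, -0.1842, 0.0000, 0.0000, 0.0000, 0.8090]

-0.3438 -0.1842 0.0000 0.0000 0.0000 0.8090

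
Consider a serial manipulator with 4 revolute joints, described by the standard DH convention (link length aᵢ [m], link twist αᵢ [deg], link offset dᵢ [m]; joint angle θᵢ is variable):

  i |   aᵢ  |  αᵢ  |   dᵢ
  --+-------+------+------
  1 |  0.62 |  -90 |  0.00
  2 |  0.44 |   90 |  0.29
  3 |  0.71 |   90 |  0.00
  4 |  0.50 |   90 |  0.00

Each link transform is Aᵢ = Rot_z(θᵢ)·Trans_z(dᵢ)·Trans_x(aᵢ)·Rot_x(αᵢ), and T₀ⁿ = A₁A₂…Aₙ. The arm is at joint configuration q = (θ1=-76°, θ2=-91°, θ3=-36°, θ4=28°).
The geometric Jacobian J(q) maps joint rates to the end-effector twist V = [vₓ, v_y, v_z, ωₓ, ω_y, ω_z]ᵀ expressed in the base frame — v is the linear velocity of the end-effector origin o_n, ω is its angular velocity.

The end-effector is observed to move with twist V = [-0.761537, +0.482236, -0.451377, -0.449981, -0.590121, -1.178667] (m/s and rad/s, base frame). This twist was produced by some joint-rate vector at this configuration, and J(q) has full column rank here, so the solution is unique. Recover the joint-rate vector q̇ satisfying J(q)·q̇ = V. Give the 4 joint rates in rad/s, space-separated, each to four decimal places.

-0.7970 -0.0430 -0.4570 0.6630

o_n = [-0.2879, -0.4442, 1.3673]
J₁: ẑ×o_n = [0.4442, -0.2879, 0.0000], ω = ẑ
J2: z=[0.9703, 0.2419, 0.0000] o=[0.1500, -0.6016, 0.0000] → [0.3308, -1.3266, 0.2586, 0.9703, 0.2419, 0.0000]
J3: z=[-0.2419, 0.9701, -0.0175] o=[0.4295, -0.5240, 0.4399] → [0.9010, 0.2368, 0.6767, -0.2419, 0.9701, -0.0175]
J4: z=[-0.7825, -0.2057, -0.5877] o=[0.0222, -0.6152, 1.0142] → [0.0279, 0.4585, -0.1976, -0.7825, -0.2057, -0.5877]
q̇ = J⁺·V = [-0.7970, -0.0430, -0.4570, 0.6630]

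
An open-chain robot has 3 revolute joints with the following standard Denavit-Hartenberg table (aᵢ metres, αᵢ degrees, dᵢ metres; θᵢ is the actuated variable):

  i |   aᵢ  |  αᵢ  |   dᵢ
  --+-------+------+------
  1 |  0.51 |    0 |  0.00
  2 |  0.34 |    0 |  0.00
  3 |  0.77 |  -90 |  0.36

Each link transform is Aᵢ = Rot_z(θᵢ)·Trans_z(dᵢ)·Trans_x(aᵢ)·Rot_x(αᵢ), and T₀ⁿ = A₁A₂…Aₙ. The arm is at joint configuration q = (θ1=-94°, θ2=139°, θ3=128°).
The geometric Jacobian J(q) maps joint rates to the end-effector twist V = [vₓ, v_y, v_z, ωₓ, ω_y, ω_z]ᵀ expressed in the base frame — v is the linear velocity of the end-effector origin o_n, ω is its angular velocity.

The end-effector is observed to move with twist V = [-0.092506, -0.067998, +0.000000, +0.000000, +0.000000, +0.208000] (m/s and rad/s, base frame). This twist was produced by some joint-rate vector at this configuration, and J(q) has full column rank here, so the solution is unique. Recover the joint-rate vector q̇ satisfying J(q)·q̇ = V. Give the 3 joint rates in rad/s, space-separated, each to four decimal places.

o_n = [-0.5594, -0.1745, 0.3600]
J₁: ẑ×o_n = [0.1745, -0.5594, 0.0000], ω = ẑ
J2: z=[0.0000, 0.0000, 1.0000] o=[-0.0356, -0.5088, 0.0000] → [-0.3343, -0.5238, 0.0000, 0.0000, 0.0000, 1.0000]
J3: z=[0.0000, 0.0000, 1.0000] o=[0.2048, -0.2683, 0.0000] → [-0.0938, -0.7643, 0.0000, 0.0000, 0.0000, 1.0000]
q̇ = J⁺·V = [0.0380, 0.3460, -0.1760]

0.0380 0.3460 -0.1760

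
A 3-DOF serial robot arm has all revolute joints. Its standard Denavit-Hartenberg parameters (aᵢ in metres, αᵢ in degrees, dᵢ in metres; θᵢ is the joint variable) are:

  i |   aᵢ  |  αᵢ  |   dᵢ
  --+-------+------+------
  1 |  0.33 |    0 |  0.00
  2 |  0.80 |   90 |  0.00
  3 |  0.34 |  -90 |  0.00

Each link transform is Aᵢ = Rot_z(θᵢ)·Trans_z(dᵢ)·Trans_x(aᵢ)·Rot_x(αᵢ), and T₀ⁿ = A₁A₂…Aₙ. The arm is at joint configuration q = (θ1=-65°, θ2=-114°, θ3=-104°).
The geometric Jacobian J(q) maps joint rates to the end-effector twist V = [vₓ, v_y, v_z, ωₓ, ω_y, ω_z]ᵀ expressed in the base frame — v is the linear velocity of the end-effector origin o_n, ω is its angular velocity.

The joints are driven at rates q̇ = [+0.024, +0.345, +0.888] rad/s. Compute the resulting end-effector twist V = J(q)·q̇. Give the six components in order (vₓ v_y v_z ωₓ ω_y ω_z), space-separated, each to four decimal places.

o_n = [-0.5782, -0.3116, -0.3299]
J₁: ẑ×o_n = [0.3116, -0.5782, 0.0000], ω = ẑ
J2: z=[0.0000, 0.0000, 1.0000] o=[0.1395, -0.2991, 0.0000] → [0.0125, -0.7176, 0.0000, 0.0000, 0.0000, 1.0000]
J3: z=[-0.0175, 0.9998, 0.0000] o=[-0.6604, -0.3130, 0.0000] → [-0.3299, -0.0058, -0.0823, -0.0175, 0.9998, 0.0000]
V = J·q̇ = [-0.2811, -0.2666, -0.0730, -0.0155, 0.8879, 0.3690]

-0.2811 -0.2666 -0.0730 -0.0155 0.8879 0.3690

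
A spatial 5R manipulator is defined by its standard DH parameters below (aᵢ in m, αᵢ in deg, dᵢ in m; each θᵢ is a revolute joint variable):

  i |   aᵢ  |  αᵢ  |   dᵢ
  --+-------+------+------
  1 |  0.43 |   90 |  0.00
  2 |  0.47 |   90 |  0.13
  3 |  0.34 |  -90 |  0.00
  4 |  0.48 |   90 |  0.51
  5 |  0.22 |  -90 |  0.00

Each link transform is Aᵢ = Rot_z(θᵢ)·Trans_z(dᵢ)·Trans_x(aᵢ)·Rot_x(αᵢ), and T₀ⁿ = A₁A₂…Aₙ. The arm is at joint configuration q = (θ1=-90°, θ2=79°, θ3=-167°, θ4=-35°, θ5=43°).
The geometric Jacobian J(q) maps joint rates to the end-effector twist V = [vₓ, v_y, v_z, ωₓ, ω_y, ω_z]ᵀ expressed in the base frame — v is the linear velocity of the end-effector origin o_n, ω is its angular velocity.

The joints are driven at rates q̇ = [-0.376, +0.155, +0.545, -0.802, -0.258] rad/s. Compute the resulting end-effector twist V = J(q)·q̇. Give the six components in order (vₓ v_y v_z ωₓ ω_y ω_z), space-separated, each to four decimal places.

-0.0025 -0.8805 0.6554 -0.9032 -0.2656 -0.7583

o_n = [0.7077, -0.7480, -0.2904]
J₁: ẑ×o_n = [0.7480, 0.7077, -0.0000], ω = ẑ
J2: z=[-1.0000, -0.0000, 0.0000] o=[0.0000, -0.4300, 0.0000] → [0.0000, -0.2904, 0.3180, -1.0000, -0.0000, 0.0000]
J3: z=[-0.0000, -0.9816, -0.1908] o=[-0.1300, -0.5197, 0.4614] → [0.6943, -0.1598, 0.8223, -0.0000, -0.9816, -0.1908]
J4: z=[0.9744, -0.0429, 0.2208] o=[-0.0535, -0.4565, 0.1362] → [0.0827, 0.5837, -0.2514, 0.9744, -0.0429, 0.2208]
J5: z=[-0.1290, -0.9107, 0.3923] o=[0.5319, -0.6755, -0.1798] → [0.1291, 0.0547, 0.1695, -0.1290, -0.9107, 0.3923]
V = J·q̇ = [-0.0025, -0.8805, 0.6554, -0.9032, -0.2656, -0.7583]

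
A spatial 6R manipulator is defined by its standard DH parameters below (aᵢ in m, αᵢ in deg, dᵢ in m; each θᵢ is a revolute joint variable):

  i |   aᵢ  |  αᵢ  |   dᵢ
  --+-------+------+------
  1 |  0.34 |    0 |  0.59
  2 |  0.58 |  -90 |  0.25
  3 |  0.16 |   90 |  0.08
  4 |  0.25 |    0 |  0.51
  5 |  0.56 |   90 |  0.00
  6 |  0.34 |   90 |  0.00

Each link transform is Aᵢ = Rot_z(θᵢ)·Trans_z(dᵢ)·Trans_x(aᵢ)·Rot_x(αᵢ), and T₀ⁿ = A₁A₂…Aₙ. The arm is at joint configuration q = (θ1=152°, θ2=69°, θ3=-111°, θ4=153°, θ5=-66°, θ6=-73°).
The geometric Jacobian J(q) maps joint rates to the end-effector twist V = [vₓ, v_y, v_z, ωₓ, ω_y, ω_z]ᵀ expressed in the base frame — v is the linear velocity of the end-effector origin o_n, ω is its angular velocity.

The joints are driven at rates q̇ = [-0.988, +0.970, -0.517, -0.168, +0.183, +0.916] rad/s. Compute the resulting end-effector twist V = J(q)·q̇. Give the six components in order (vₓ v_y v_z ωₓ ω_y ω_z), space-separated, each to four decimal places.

o_n = [-0.0564, -0.7573, 0.7474]
J₁: ẑ×o_n = [0.7573, -0.0564, 0.0000], ω = ẑ
J2: z=[0.0000, 0.0000, 1.0000] o=[-0.3002, 0.1596, 0.5900] → [0.9169, 0.2438, -0.0000, 0.0000, 0.0000, 1.0000]
J3: z=[0.6561, -0.7547, 0.0000] o=[-0.7379, -0.2209, 0.8400] → [0.0699, 0.0608, 0.1625, 0.6561, -0.7547, 0.0000]
J4: z=[0.7046, 0.6125, -0.3584] o=[-0.6422, -0.2437, 0.9894] → [-0.3323, -0.0394, -0.7207, 0.7046, 0.6125, -0.3584]
J5: z=[0.7046, 0.6125, -0.3584] o=[-0.2686, -0.0693, 0.5986] → [-0.1555, -0.1809, -0.6148, 0.7046, 0.6125, -0.3584]
J6: z=[0.2358, 0.2743, 0.9323] o=[0.1062, -0.4845, 0.6260] → [0.2877, -0.1802, -0.0197, 0.2358, 0.2743, 0.9323]
V = J·q̇ = [0.3959, 0.0693, -0.0935, -0.1127, 0.6506, 0.8306]

0.3959 0.0693 -0.0935 -0.1127 0.6506 0.8306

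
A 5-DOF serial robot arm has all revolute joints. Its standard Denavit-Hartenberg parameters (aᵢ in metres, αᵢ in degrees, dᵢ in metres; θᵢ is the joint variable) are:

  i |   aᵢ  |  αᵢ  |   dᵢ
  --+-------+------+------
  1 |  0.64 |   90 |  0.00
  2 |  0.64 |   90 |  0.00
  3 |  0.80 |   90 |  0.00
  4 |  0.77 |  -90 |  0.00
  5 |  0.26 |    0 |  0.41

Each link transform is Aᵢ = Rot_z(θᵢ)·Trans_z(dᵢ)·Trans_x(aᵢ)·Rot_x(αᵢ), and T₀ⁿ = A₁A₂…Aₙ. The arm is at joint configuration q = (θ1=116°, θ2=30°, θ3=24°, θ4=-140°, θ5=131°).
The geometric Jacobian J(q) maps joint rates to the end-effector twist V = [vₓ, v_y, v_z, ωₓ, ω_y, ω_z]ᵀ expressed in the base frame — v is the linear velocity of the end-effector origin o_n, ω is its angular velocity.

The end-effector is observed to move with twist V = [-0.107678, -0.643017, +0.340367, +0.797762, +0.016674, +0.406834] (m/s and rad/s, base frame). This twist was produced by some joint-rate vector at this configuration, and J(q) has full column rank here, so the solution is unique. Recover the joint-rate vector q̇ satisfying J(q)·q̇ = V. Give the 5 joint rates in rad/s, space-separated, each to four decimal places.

o_n = [-0.1675, 1.3131, 1.1618]
J₁: ẑ×o_n = [-1.3131, -0.1675, 0.0000], ω = ẑ
J2: z=[0.8988, 0.4384, 0.0000] o=[-0.2806, 0.5752, 0.0000] → [0.5093, -1.0442, 0.6136, 0.8988, 0.4384, 0.0000]
J3: z=[-0.2192, 0.4494, -0.8660] o=[-0.5235, 1.0734, 0.3200] → [0.5859, -0.1238, -0.2125, -0.2192, 0.4494, -0.8660]
J4: z=[-0.9755, -0.0839, 0.2034] o=[-0.5085, 1.7849, 0.6854] → [0.0560, 0.5341, 0.4889, -0.9755, -0.0839, 0.2034]
J5: z=[0.1800, 0.2274, 0.9570] o=[-0.4111, 1.0379, 0.8446] → [-0.1912, 0.1761, -0.0059, 0.1800, 0.2274, 0.9570]
q̇ = J⁺·V = [0.0680, 0.5470, -0.5060, -0.2110, -0.0590]

0.0680 0.5470 -0.5060 -0.2110 -0.0590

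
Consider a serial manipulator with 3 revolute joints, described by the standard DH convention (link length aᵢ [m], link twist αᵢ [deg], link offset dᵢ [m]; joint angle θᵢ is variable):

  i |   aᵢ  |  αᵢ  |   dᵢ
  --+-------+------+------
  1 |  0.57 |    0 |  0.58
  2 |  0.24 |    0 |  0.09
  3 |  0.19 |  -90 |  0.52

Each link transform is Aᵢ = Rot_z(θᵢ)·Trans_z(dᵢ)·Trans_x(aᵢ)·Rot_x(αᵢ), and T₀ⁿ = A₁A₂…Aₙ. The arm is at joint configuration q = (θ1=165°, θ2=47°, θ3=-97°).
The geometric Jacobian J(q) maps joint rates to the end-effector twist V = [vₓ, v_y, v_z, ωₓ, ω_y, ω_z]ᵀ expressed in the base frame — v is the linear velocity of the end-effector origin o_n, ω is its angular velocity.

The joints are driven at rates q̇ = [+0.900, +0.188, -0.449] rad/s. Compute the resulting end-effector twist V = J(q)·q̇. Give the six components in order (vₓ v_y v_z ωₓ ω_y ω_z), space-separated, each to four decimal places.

o_n = [-0.8344, 0.1925, 1.1900]
J₁: ẑ×o_n = [-0.1925, -0.8344, 0.0000], ω = ẑ
J2: z=[0.0000, 0.0000, 1.0000] o=[-0.5506, 0.1475, 0.5800] → [-0.0450, -0.2838, 0.0000, 0.0000, 0.0000, 1.0000]
J3: z=[0.0000, 0.0000, 1.0000] o=[-0.7541, 0.0203, 0.6700] → [-0.1722, -0.0803, 0.0000, 0.0000, 0.0000, 1.0000]
V = J·q̇ = [-0.1044, -0.7683, 0.0000, 0.0000, 0.0000, 0.6390]

-0.1044 -0.7683 0.0000 0.0000 0.0000 0.6390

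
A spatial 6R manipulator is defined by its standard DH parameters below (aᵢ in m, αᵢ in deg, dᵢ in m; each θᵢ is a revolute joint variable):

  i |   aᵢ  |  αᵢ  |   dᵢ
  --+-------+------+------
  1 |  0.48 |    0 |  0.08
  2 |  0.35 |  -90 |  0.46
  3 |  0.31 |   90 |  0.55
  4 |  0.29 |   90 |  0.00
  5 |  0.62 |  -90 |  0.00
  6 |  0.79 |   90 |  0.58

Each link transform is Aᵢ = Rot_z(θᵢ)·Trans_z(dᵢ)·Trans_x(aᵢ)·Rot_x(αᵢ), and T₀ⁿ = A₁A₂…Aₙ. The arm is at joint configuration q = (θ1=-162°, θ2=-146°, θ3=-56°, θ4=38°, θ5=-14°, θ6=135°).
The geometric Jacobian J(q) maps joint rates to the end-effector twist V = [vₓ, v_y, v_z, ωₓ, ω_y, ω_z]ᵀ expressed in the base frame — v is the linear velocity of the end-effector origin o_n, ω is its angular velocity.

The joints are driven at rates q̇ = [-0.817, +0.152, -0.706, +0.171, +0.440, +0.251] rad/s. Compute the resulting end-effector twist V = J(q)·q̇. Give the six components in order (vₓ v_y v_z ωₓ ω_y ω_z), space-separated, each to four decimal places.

o_n = [-1.4174, 0.7200, 1.1383]
J₁: ẑ×o_n = [-0.7200, -1.4174, 0.0000], ω = ẑ
J2: z=[0.0000, 0.0000, 1.0000] o=[-0.4565, -0.1483, 0.0800] → [-0.8683, -0.9609, 0.0000, 0.0000, 0.0000, 1.0000]
J3: z=[-0.7880, 0.6157, 0.0000] o=[-0.2410, 0.1275, 0.5400] → [0.3684, 0.4715, 0.2573, -0.7880, 0.6157, 0.0000]
J4: z=[-0.5104, -0.6533, 0.5592] o=[-0.5677, 0.6027, 0.7970] → [-0.2886, -0.3009, -0.6150, -0.5104, -0.6533, 0.5592]
J5: z=[0.8329, -0.2139, 0.5104] o=[-0.6297, 0.8133, 0.9865] → [0.0152, -0.5285, -0.2462, 0.8329, -0.2139, 0.5104]
J6: z=[-0.5470, -0.4582, 0.7006] o=[-0.6818, 1.3482, 1.2956] → [0.5122, -0.6014, 0.0066, -0.5470, -0.4582, 0.7006]
V = J·q̇ = [0.2821, 0.2441, -0.3935, 0.6982, -0.7555, -0.1689]

0.2821 0.2441 -0.3935 0.6982 -0.7555 -0.1689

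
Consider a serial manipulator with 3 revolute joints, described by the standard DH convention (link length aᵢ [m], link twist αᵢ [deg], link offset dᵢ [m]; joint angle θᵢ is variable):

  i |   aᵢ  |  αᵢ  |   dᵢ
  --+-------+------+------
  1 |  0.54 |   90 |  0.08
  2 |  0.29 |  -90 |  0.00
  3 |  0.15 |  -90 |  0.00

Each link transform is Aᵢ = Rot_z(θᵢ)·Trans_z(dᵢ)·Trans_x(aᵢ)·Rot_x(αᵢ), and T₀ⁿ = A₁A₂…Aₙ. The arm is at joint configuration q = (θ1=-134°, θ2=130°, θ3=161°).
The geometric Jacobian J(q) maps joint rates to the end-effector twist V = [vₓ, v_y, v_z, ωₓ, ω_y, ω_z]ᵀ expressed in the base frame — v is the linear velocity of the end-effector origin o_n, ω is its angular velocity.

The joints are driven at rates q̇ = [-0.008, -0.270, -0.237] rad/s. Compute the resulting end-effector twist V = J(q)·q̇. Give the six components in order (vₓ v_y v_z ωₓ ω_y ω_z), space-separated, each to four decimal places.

o_n = [-0.2738, -0.3539, 0.1935]
J₁: ẑ×o_n = [0.3539, -0.2738, 0.0000], ω = ẑ
J2: z=[-0.7193, 0.6947, 0.0000] o=[-0.3751, -0.3884, 0.0800] → [0.0788, 0.0816, -0.0952, -0.7193, 0.6947, 0.0000]
J3: z=[0.5321, 0.5510, -0.6428] o=[-0.2456, -0.2544, 0.3022] → [-0.1238, 0.0759, -0.0374, 0.5321, 0.5510, -0.6428]
V = J·q̇ = [0.0052, -0.0379, 0.0346, 0.0681, -0.3182, 0.1443]

0.0052 -0.0379 0.0346 0.0681 -0.3182 0.1443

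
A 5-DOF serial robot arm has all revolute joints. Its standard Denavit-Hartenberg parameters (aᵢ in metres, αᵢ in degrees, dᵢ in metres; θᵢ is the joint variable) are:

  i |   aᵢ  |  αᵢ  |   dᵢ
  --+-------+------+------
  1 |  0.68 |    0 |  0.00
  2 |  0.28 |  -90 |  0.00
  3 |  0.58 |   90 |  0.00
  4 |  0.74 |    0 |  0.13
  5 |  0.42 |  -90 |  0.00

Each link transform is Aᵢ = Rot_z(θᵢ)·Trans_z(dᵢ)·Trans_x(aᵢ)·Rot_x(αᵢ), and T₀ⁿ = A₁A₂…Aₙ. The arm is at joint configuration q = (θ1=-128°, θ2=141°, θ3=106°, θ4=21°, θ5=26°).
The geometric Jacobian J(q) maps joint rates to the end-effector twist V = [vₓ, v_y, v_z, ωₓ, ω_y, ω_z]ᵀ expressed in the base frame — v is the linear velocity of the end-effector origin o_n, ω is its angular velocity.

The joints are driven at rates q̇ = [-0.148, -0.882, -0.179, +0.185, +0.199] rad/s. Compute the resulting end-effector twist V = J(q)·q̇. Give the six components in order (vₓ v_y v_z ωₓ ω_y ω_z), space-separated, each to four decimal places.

0.7482 0.5227 0.1061 0.3999 -0.0914 -1.1358

o_n = [-0.5711, 0.0164, -1.5328]
J₁: ẑ×o_n = [-0.0164, -0.5711, 0.0000], ω = ẑ
J2: z=[0.0000, 0.0000, 1.0000] o=[-0.4186, -0.5358, 0.0000] → [-0.5522, -0.1524, 0.0000, 0.0000, 0.0000, 1.0000]
J3: z=[-0.2250, 0.9744, 0.0000] o=[-0.1458, -0.4729, 0.0000] → [-1.4935, -0.3448, 0.3043, -0.2250, 0.9744, 0.0000]
J4: z=[0.9366, 0.2162, -0.2756] o=[-0.3016, -0.5088, -0.5575] → [-0.0661, 0.9877, 0.5502, 0.9366, 0.2162, -0.2756]
J5: z=[0.9366, 0.2162, -0.2756] o=[-0.4250, -0.2652, -1.2575] → [0.0181, 0.2981, 0.2953, 0.9366, 0.2162, -0.2756]
V = J·q̇ = [0.7482, 0.5227, 0.1061, 0.3999, -0.0914, -1.1358]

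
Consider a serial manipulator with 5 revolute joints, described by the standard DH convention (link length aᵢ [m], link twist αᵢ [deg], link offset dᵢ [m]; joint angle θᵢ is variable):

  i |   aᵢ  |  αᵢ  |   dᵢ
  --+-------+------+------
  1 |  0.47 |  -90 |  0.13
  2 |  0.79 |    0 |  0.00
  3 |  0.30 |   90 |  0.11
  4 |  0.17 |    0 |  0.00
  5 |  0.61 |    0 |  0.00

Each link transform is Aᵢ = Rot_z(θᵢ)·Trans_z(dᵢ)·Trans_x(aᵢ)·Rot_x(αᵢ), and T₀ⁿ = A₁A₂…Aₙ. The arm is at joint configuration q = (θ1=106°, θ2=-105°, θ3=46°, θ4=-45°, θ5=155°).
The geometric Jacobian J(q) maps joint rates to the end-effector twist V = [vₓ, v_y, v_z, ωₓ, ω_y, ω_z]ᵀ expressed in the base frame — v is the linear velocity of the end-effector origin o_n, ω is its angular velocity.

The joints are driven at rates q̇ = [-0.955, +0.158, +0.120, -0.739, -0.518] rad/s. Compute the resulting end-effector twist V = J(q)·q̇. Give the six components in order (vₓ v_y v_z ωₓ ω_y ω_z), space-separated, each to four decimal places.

o_n = [-0.6444, 0.2048, 1.0744]
J₁: ẑ×o_n = [-0.2048, -0.6444, 0.0000], ω = ẑ
J2: z=[-0.9613, -0.2756, 0.0000] o=[-0.1295, 0.4518, 0.1300] → [-0.2603, 0.9079, 0.0955, -0.9613, -0.2756, 0.0000]
J3: z=[-0.9613, -0.2756, 0.0000] o=[-0.0732, 0.2552, 0.8931] → [-0.0500, 0.1743, -0.1090, -0.9613, -0.2756, 0.0000]
J4: z=[0.2363, -0.8240, 0.5150] o=[-0.2215, 0.3735, 1.1502] → [0.1493, -0.1999, -0.3883, 0.2363, -0.8240, 0.5150]
J5: z=[0.2363, -0.8240, 0.5150] o=[-0.1230, 0.4661, 1.2533] → [0.2819, -0.2263, -0.4913, 0.2363, -0.8240, 0.5150]
V = J·q̇ = [-0.1079, 1.0447, 0.5435, -0.5642, 0.9591, -1.6024]

-0.1079 1.0447 0.5435 -0.5642 0.9591 -1.6024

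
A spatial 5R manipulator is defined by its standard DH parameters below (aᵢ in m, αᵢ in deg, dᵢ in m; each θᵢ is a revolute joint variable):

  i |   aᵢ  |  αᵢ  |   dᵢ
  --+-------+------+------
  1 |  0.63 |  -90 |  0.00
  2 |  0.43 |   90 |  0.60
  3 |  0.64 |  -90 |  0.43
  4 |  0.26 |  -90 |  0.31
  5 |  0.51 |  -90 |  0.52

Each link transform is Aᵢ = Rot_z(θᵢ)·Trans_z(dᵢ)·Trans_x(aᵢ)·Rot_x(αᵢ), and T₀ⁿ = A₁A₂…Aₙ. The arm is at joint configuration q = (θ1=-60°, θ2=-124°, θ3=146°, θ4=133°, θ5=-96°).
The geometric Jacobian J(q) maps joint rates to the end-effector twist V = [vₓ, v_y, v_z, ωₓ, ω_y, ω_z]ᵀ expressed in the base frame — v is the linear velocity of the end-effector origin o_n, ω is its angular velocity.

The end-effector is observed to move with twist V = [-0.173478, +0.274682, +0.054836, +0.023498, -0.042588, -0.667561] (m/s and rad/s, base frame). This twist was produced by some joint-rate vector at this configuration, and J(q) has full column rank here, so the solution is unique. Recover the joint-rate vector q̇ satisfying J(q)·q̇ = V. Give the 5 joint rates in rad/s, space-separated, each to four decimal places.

o_n = [0.0779, -0.1571, -0.4582]
J₁: ẑ×o_n = [0.1571, 0.0779, -0.0000], ω = ẑ
J2: z=[0.8660, 0.5000, 0.0000] o=[0.3150, -0.5456, 0.0000] → [-0.2291, 0.3968, 0.4550, 0.8660, 0.5000, 0.0000]
J3: z=[-0.4145, 0.7180, -0.5592] o=[0.7144, -0.0374, 0.3565] → [-0.6519, 0.0182, 0.5066, -0.4145, 0.7180, -0.5592]
J4: z=[-0.5616, -0.6853, -0.4636] o=[0.9944, 0.1934, -0.3238] → [-0.0704, 0.3495, -0.4313, -0.5616, -0.6853, -0.4636]
J5: z=[-0.8064, 0.5788, 0.1213] o=[0.7722, -0.1340, -0.2394] → [-0.1239, -0.2607, 0.4205, -0.8064, 0.5788, 0.1213]
q̇ = J⁺·V = [-0.5540, 0.5360, -0.1630, 0.5130, 0.2730]

-0.5540 0.5360 -0.1630 0.5130 0.2730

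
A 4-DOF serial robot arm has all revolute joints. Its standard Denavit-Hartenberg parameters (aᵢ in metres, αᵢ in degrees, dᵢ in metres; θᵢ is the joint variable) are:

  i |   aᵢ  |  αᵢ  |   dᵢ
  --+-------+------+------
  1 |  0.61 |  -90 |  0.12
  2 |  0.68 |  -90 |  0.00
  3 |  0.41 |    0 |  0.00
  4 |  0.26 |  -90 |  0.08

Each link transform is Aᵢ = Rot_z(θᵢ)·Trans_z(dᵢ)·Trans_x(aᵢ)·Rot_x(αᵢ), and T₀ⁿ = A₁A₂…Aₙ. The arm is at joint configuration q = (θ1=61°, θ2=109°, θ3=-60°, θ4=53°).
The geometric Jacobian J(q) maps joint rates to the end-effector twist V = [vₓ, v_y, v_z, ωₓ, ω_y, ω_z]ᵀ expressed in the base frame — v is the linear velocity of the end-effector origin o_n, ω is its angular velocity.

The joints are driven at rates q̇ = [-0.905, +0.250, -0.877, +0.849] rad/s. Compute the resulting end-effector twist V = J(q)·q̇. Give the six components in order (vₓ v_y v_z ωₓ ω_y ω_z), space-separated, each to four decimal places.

0.0560 0.1839 0.4072 -0.2058 0.1444 -0.9141

o_n = [-0.2596, 0.3294, -0.9347]
J₁: ẑ×o_n = [-0.3294, -0.2596, 0.0000], ω = ẑ
J2: z=[-0.8746, 0.4848, 0.0000] o=[0.2957, 0.5335, 0.1200] → [-0.5113, -0.9225, 0.4478, -0.8746, 0.4848, 0.0000]
J3: z=[-0.4584, -0.8270, 0.3256] o=[0.1884, 0.3399, -0.5230] → [0.3440, -0.3346, -0.3657, -0.4584, -0.8270, 0.3256]
J4: z=[-0.4584, -0.8270, 0.3256] o=[-0.1545, 0.4537, -0.7168] → [0.2207, -0.1341, -0.0300, -0.4584, -0.8270, 0.3256]
V = J·q̇ = [0.0560, 0.1839, 0.4072, -0.2058, 0.1444, -0.9141]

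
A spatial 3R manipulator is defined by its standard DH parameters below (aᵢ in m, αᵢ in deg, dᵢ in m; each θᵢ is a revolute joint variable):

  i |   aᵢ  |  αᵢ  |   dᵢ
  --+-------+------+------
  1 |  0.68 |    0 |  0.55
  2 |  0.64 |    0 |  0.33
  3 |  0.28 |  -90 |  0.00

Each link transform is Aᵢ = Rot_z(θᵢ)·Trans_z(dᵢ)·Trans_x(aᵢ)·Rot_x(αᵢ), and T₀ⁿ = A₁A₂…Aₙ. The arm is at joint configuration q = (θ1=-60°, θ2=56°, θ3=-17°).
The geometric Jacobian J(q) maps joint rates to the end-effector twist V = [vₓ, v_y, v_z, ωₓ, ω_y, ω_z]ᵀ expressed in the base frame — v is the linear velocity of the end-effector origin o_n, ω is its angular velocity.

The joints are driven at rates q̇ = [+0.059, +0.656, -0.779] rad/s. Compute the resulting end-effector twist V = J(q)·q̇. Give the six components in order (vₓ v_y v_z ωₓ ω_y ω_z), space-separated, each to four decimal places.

o_n = [1.2398, -0.7339, 0.8800]
J₁: ẑ×o_n = [0.7339, 1.2398, -0.0000], ω = ẑ
J2: z=[0.0000, 0.0000, 1.0000] o=[0.3400, -0.5889, 0.5500] → [0.1450, 0.8998, -0.0000, 0.0000, 0.0000, 1.0000]
J3: z=[0.0000, 0.0000, 1.0000] o=[0.9784, -0.6335, 0.8800] → [0.1003, 0.2614, -0.0000, 0.0000, 0.0000, 1.0000]
V = J·q̇ = [0.0602, 0.4598, 0.0000, 0.0000, 0.0000, -0.0640]

0.0602 0.4598 0.0000 0.0000 0.0000 -0.0640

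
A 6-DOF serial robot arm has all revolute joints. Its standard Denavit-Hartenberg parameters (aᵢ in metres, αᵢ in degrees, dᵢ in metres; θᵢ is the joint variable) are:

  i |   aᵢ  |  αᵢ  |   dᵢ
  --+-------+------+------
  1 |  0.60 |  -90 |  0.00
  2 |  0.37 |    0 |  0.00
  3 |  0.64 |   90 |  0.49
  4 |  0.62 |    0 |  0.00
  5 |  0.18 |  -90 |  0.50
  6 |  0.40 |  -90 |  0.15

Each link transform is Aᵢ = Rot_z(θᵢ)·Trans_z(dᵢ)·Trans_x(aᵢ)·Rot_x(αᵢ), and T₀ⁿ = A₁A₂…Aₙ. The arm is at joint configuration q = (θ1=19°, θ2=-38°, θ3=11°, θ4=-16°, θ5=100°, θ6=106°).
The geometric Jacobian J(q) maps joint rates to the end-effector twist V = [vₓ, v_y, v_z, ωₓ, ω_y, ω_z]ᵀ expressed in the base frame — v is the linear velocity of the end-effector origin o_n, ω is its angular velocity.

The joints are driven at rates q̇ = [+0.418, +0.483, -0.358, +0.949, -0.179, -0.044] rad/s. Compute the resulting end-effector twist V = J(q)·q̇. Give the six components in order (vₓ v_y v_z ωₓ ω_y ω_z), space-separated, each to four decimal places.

-0.3007 1.1988 -0.2157 -0.3329 0.0127 1.1239

o_n = [1.5836, 0.9727, 0.8274]
J₁: ẑ×o_n = [-0.9727, 1.5836, 0.0000], ω = ẑ
J2: z=[-0.3256, 0.9455, 0.0000] o=[0.5673, 0.1953, 0.0000] → [0.7823, 0.2694, -1.2140, -0.3256, 0.9455, 0.0000]
J3: z=[-0.3256, 0.9455, 0.0000] o=[0.8430, 0.2903, 0.2278] → [0.5669, 0.1952, -0.9224, -0.3256, 0.9455, 0.0000]
J4: z=[-0.4293, -0.1478, 0.8910] o=[1.2226, 0.9392, 0.5183] → [-0.0755, 0.4543, 0.0390, -0.4293, -0.1478, 0.8910]
J5: z=[-0.4293, -0.1478, 0.8910] o=[1.7804, 0.9505, 0.7889] → [-0.0255, -0.1588, -0.0386, -0.4293, -0.1478, 0.8910]
J6: z=[-0.8719, -0.1897, -0.4515] o=[1.5233, 1.0513, 1.2430] → [0.0433, -0.3895, 0.0800, -0.8719, -0.1897, -0.4515]
V = J·q̇ = [-0.3007, 1.1988, -0.2157, -0.3329, 0.0127, 1.1239]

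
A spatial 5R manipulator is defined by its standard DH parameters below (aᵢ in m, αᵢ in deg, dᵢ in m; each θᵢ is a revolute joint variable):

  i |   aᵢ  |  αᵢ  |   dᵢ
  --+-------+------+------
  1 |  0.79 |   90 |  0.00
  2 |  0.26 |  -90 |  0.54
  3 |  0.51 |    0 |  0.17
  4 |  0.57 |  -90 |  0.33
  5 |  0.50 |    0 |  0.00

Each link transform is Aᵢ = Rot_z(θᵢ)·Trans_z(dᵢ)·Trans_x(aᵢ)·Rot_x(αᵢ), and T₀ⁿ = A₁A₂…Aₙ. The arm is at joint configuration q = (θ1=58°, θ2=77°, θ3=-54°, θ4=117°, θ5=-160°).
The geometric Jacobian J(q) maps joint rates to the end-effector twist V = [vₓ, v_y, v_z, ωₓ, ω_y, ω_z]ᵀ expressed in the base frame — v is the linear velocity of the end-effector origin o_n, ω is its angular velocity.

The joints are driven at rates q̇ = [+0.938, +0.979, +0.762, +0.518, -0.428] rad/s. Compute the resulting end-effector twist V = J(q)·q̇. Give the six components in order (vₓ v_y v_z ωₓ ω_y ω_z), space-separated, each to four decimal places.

o_n = [0.8765, -0.2266, 0.7407]
J₁: ẑ×o_n = [0.2266, 0.8765, -0.0000], ω = ẑ
J2: z=[0.8480, -0.5299, 0.0000] o=[0.4186, 0.6700, 0.0000] → [-0.3925, -0.6281, -0.5177, 0.8480, -0.5299, 0.0000]
J3: z=[-0.5163, -0.8263, 0.2250] o=[0.9076, 0.4334, 0.2533] → [-0.2542, 0.2446, 0.3151, -0.5163, -0.8263, 0.2250]
J4: z=[-0.5163, -0.8263, 0.2250] o=[1.2054, 0.1315, 0.5837] → [-0.0492, 0.0071, -0.0870, -0.5163, -0.8263, 0.2250]
J5: z=[-0.4912, 0.0706, -0.8682] o=[0.6352, 0.1773, 0.9100] → [-0.3626, -0.2927, 0.1813, -0.4912, 0.0706, -0.8682]
V = J·q̇ = [-0.2358, 0.5226, -0.3894, 0.3796, -1.6067, 1.5975]

-0.2358 0.5226 -0.3894 0.3796 -1.6067 1.5975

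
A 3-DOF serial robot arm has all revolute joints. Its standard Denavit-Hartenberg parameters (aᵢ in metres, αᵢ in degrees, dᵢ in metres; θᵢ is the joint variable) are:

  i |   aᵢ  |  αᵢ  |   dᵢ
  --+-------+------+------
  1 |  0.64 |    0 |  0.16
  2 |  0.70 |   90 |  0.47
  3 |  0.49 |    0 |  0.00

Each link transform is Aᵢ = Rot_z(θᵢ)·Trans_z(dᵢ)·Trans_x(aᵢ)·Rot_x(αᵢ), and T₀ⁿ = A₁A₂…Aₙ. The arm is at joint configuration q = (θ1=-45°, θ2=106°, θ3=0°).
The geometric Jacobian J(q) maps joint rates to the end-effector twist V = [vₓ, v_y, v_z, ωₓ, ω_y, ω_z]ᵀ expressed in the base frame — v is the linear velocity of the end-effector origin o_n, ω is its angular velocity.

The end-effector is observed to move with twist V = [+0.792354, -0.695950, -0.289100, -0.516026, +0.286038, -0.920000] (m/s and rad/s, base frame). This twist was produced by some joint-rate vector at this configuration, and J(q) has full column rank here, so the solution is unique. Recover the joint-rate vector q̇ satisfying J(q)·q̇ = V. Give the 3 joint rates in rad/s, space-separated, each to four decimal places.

-0.3650 -0.5550 -0.5900

o_n = [1.0295, 0.5882, 0.6300]
J₁: ẑ×o_n = [-0.5882, 1.0295, 0.0000], ω = ẑ
J2: z=[0.0000, 0.0000, 1.0000] o=[0.4525, -0.4525, 0.1600] → [-1.0408, 0.5769, 0.0000, 0.0000, 0.0000, 1.0000]
J3: z=[0.8746, -0.4848, 0.0000] o=[0.7919, 0.1597, 0.6300] → [-0.0000, 0.0000, 0.4900, 0.8746, -0.4848, 0.0000]
q̇ = J⁺·V = [-0.3650, -0.5550, -0.5900]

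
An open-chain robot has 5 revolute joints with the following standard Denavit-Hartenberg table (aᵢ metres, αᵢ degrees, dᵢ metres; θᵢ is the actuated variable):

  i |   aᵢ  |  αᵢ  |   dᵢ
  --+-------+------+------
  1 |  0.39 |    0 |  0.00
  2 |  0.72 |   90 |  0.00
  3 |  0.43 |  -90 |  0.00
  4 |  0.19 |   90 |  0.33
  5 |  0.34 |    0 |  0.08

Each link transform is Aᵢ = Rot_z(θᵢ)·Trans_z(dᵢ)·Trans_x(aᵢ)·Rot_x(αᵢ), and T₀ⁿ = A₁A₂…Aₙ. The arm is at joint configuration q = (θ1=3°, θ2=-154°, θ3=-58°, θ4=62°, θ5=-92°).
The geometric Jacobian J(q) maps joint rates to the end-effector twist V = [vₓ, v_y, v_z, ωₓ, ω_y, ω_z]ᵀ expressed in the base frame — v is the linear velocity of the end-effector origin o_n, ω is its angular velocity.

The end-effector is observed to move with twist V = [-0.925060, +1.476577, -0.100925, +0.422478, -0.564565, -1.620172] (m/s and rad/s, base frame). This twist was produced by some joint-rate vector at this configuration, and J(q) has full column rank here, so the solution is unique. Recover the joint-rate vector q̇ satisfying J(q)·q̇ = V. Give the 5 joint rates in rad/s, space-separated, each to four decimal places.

-0.9340 -0.9980 -0.5310 0.0840 -0.3570

o_n = [-0.4457, -0.5794, -0.5007]
J₁: ẑ×o_n = [0.5794, -0.4457, 0.0000], ω = ẑ
J2: z=[0.0000, 0.0000, 1.0000] o=[0.3895, 0.0204, 0.0000] → [0.5999, -0.8352, 0.0000, 0.0000, 0.0000, 1.0000]
J3: z=[-0.4848, 0.8746, 0.0000] o=[-0.2403, -0.3287, 0.0000] → [-0.4379, -0.2427, 0.3013, -0.4848, 0.8746, 0.0000]
J4: z=[-0.7417, -0.4111, 0.5299] o=[-0.4396, -0.4391, -0.3647] → [0.1303, -0.1042, 0.1015, -0.7417, -0.4111, 0.5299]
J5: z=[-0.6368, 0.1838, -0.7488] o=[-0.6443, -0.7444, -0.2654] → [0.0803, -0.2985, -0.1416, -0.6368, 0.1838, -0.7488]
q̇ = J⁺·V = [-0.9340, -0.9980, -0.5310, 0.0840, -0.3570]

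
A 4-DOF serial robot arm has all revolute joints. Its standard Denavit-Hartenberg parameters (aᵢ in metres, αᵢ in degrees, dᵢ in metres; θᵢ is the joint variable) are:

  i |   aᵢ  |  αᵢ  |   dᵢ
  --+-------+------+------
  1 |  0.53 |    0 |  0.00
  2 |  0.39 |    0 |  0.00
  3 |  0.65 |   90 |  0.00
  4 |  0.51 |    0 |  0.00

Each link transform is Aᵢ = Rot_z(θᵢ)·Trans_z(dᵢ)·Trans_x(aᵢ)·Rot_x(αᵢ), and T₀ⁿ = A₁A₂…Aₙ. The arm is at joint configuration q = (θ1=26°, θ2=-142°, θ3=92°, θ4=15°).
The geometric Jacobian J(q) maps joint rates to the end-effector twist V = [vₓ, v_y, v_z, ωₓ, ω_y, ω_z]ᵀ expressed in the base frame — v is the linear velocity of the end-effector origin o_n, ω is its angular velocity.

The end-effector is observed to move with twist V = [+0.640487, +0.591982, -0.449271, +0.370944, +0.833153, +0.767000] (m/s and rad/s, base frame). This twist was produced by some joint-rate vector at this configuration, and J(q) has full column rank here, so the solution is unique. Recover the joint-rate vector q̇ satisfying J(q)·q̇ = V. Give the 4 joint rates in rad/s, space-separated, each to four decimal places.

-0.2060 0.5660 0.4070 -0.9120

o_n = [1.3492, -0.5829, 0.1320]
J₁: ẑ×o_n = [0.5829, 1.3492, -0.0000], ω = ẑ
J2: z=[0.0000, 0.0000, 1.0000] o=[0.4764, 0.2323, 0.0000] → [0.8153, 0.8729, -0.0000, 0.0000, 0.0000, 1.0000]
J3: z=[0.0000, 0.0000, 1.0000] o=[0.3054, -0.1182, 0.0000] → [0.4647, 1.0438, -0.0000, 0.0000, 0.0000, 1.0000]
J4: z=[-0.4067, -0.9135, 0.0000] o=[0.8992, -0.3826, 0.0000] → [-0.1206, 0.0537, 0.4926, -0.4067, -0.9135, 0.0000]
q̇ = J⁺·V = [-0.2060, 0.5660, 0.4070, -0.9120]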